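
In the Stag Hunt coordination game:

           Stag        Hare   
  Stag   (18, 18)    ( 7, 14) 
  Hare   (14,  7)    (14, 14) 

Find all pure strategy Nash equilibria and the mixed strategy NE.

Pure NE: (Stag, Stag) and (Hare, Hare); Mixed NE: p = 0.6364, q = 0.6364

Work:
Check pure NE:
(Stag, Stag): (18, 18) - no unilateral deviation beneficial
(Hare, Hare): (14, 14) - no unilateral deviation beneficial
Mixed NE: P1 plays Stag with p = 0.6364, P2 plays Stag with q = 0.6364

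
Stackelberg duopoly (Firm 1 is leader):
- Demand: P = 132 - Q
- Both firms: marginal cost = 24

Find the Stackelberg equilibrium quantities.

q₁* (leader) = 54.0, q₂* (follower) = 27.0

Work:
Follower's reaction: q₂ = (a - c - q₁)/2
Leader substitutes: π₁ = q₁·(a - q₁ - (a-c-q₁)/2 - c)
FOC: q₁* = (132 - 24)/2 = 54.00
Then: q₂* = (132 - 24 - 54.0)/2 = 27.00
Leader has first-mover advantage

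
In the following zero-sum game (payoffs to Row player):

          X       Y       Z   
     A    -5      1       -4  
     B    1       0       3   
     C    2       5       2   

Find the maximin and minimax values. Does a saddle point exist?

Maximin = 2, Minimax = 2, Saddle: True

Work:
Row minimums: [-5, 0, 2] → maximin = 2
Column maximums: [2, 5, 3] → minimax = 2
Saddle point exists! Game value = 2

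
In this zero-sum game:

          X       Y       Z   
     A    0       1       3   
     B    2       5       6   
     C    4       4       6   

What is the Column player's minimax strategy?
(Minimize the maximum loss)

Column should play X, value = 4

Work:
Column player minimizes Row's maximum payoff:
Column X: max payoff to Row = 4
Column Y: max payoff to Row = 5
Column Z: max payoff to Row = 6
Minimum is 4, achieved by column X.
Minimax strategy: X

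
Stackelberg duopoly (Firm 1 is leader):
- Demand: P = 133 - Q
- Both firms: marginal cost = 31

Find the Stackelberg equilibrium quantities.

q₁* (leader) = 51.0, q₂* (follower) = 25.5

Work:
Follower's reaction: q₂ = (a - c - q₁)/2
Leader substitutes: π₁ = q₁·(a - q₁ - (a-c-q₁)/2 - c)
FOC: q₁* = (133 - 31)/2 = 51.00
Then: q₂* = (133 - 31 - 51.0)/2 = 25.50
Leader has first-mover advantage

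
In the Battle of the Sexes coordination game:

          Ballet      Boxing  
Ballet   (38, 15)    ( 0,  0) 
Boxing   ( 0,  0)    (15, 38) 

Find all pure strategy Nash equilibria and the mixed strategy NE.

Pure NE: (Ballet, Ballet) and (Boxing, Boxing); Mixed NE: p = 0.717, q = 0.283

Work:
Check pure NE:
(Ballet, Ballet): (38, 15) - no unilateral deviation beneficial
(Boxing, Boxing): (15, 38) - no unilateral deviation beneficial
Mixed NE: P1 plays Ballet with p = 0.717, P2 plays Ballet with q = 0.283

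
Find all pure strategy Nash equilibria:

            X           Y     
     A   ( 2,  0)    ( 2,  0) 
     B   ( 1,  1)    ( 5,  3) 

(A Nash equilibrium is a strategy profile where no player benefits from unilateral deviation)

Nash equilibrium: (A, X), (B, Y)

Work:
Best responses:
  P1 vs X: payoffs [2, 1] → best response A (payoff 2)
  P1 vs Y: payoffs [2, 5] → best response B (payoff 5)
  P2 vs A: payoffs [0, 0] → best response X/Y (payoff 0)
  P2 vs B: payoffs [1, 3] → best response Y (payoff 3)
Mutual best responses: (A,X), (B,Y) → Nash equilibria.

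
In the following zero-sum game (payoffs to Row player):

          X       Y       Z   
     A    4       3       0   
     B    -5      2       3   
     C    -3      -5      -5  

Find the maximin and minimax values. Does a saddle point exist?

Maximin = 0, Minimax = 3, Saddle: False

Work:
Row minimums: [0, -5, -5] → maximin = 0
Column maximums: [4, 3, 3] → minimax = 3
No saddle point (maximin ≠ minimax). Mixed strategy needed.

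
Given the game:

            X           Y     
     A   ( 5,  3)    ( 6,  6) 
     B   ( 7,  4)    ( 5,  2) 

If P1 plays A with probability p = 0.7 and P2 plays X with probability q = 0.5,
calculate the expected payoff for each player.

E[P1] = 5.65, E[P2] = 4.05

Work:
E[P1] = p·q·π₁(A,X) + p·(1-q)·π₁(A,Y) + (1-p)·q·π₁(B,X) + (1-p)·(1-q)·π₁(B,Y)
= 0.7·0.5·5 + 0.7·0.5·6 + 0.3·0.5·7 + 0.3·0.5·5
= 5.65

E[P2] = 4.05 (similar calculation)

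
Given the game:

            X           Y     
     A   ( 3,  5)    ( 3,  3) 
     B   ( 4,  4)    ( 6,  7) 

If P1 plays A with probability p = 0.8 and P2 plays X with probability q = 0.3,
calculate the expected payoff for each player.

E[P1] = 3.48, E[P2] = 4.1

Work:
E[P1] = p·q·π₁(A,X) + p·(1-q)·π₁(A,Y) + (1-p)·q·π₁(B,X) + (1-p)·(1-q)·π₁(B,Y)
= 0.8·0.3·3 + 0.8·0.7·3 + 0.2·0.3·4 + 0.2·0.7·6
= 3.48

E[P2] = 4.1 (similar calculation)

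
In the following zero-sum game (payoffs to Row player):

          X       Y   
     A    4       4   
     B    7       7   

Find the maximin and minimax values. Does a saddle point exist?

Maximin = 7, Minimax = 7, Saddle: True

Work:
Row minimums: [4, 7] → maximin = 7
Column maximums: [7, 7] → minimax = 7
Saddle point exists! Game value = 7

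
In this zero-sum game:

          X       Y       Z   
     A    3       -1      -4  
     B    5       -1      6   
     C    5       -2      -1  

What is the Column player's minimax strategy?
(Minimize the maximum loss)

Column should play Y, value = -1

Work:
Column player minimizes Row's maximum payoff:
Column X: max payoff to Row = 5
Column Y: max payoff to Row = -1
Column Z: max payoff to Row = 6
Minimum is -1, achieved by column Y.
Minimax strategy: Y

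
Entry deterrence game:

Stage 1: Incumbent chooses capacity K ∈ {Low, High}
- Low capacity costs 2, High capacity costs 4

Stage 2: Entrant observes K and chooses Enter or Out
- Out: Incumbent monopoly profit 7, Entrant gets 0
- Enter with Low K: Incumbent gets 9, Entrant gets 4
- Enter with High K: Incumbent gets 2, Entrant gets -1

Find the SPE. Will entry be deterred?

SPE: (Low, Enter|Low, Out|High); Entry not deterred. Incumbent net profit = 7, Entrant gets 4

Work:
After Low K: Entrant enters (4 > 0)
After High K: Entrant stays out (-1 < 0)
Incumbent: Low → 9−2=7, High → 7−4=3
Incumbent chooses Low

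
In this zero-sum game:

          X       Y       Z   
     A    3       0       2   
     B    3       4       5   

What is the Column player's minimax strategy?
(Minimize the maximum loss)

Column should play X, value = 3

Work:
Column player minimizes Row's maximum payoff:
Column X: max payoff to Row = 3
Column Y: max payoff to Row = 4
Column Z: max payoff to Row = 5
Minimum is 3, achieved by column X.
Minimax strategy: X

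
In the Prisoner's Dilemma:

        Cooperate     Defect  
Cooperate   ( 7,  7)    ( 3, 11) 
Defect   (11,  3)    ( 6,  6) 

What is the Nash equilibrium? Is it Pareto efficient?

(Defect, Defect) is NE; not Pareto efficient

Work:
Defect dominates Cooperate for both players:
If P2 cooperates: Defect (11) > Cooperate (7)
If P2 defects: Defect (6) > Cooperate (3)
NE: (Defect, Defect) with payoff (6, 6)
But (Cooperate, Cooperate) = (7, 7) Pareto dominates (6, 6)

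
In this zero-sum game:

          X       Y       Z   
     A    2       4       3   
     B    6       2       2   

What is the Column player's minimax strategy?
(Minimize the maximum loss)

Column should play Z, value = 3

Work:
Column player minimizes Row's maximum payoff:
Column X: max payoff to Row = 6
Column Y: max payoff to Row = 4
Column Z: max payoff to Row = 3
Minimum is 3, achieved by column Z.
Minimax strategy: Z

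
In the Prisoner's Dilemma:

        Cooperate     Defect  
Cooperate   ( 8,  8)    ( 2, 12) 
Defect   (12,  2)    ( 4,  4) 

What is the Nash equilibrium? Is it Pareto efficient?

(Defect, Defect) is NE; not Pareto efficient

Work:
Defect dominates Cooperate for both players:
If P2 cooperates: Defect (12) > Cooperate (8)
If P2 defects: Defect (4) > Cooperate (2)
NE: (Defect, Defect) with payoff (4, 4)
But (Cooperate, Cooperate) = (8, 8) Pareto dominates (4, 4)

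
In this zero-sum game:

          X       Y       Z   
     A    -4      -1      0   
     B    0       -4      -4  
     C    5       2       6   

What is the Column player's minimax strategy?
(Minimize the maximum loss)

Column should play Y, value = 2

Work:
Column player minimizes Row's maximum payoff:
Column X: max payoff to Row = 5
Column Y: max payoff to Row = 2
Column Z: max payoff to Row = 6
Minimum is 2, achieved by column Y.
Minimax strategy: Y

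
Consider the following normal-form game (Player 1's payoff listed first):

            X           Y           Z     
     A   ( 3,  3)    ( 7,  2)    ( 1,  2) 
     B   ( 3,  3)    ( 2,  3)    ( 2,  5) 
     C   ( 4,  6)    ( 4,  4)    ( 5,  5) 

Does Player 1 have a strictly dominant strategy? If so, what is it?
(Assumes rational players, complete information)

No strictly dominant strategy exists for Player 1

Work:
A strategy strictly dominates another if it gives a strictly higher payoff against every opponent action. Compare each pair of P1's strategies column-by-column:
  A vs B: [3 vs 3, 7 vs 2, 1 vs 2] → A does not strictly dominate B (column X: 3 ≤ 3)
  A vs C: [3 vs 4, 7 vs 4, 1 vs 5] → A does not strictly dominate C (column X: 3 ≤ 4)
  B vs A: [3 vs 3, 2 vs 7, 2 vs 1] → B does not strictly dominate A (column X: 3 ≤ 3)
  B vs C: [3 vs 4, 2 vs 4, 2 vs 5] → B does not strictly dominate C (column X: 3 ≤ 4)
  C vs A: [4 vs 3, 4 vs 7, 5 vs 1] → C does not strictly dominate A (column Y: 4 ≤ 7)
  C vs B: [4 vs 3, 4 vs 2, 5 vs 2] → C strictly dominates B
No single strategy strictly dominates all others → no strictly dominant strategy.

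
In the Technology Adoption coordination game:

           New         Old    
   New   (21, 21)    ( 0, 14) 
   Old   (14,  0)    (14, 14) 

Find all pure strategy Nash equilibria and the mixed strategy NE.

Pure NE: (New, New) and (Old, Old); Mixed NE: p = 0.6667, q = 0.6667

Work:
Check pure NE:
(New, New): (21, 21) - no unilateral deviation beneficial
(Old, Old): (14, 14) - no unilateral deviation beneficial
Mixed NE: P1 plays New with p = 0.6667, P2 plays New with q = 0.6667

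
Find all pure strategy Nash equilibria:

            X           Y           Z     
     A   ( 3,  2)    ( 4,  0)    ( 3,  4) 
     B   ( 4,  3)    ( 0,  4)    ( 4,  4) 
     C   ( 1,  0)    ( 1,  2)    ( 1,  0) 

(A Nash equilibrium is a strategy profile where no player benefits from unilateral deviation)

Nash equilibrium: (B, Z)

Work:
Best responses:
  P1 vs X: payoffs [3, 4, 1] → best response B (payoff 4)
  P1 vs Y: payoffs [4, 0, 1] → best response A (payoff 4)
  P1 vs Z: payoffs [3, 4, 1] → best response B (payoff 4)
  P2 vs A: payoffs [2, 0, 4] → best response Z (payoff 4)
  P2 vs B: payoffs [3, 4, 4] → best response Y/Z (payoff 4)
  P2 vs C: payoffs [0, 2, 0] → best response Y (payoff 2)
Mutual best responses: (B,Z) → Nash equilibria.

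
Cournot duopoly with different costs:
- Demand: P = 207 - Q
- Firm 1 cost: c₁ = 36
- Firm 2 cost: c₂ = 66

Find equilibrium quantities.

q₁* = 67.0, q₂* = 37.0

Work:
Reaction: q₁ = (207 - 36 - q₂)/2
Reaction: q₂ = (207 - 66 - q₁)/2
Solve simultaneously:
q₁* = (207 - 2×36 + 66)/3 = 67.0
q₂* = (207 - 2×66 + 36)/3 = 37.0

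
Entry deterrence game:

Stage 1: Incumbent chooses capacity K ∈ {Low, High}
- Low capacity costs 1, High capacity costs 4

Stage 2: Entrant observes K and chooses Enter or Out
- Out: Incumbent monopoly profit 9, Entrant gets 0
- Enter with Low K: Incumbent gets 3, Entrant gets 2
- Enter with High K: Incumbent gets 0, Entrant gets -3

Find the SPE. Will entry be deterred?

SPE: (High, Enter|Low, Out|High); Entry deterred. Incumbent net profit = 5

Work:
After Low K: Entrant enters (2 > 0)
After High K: Entrant stays out (-3 < 0)
Incumbent: Low → 3−1=2, High → 9−4=5
Incumbent chooses High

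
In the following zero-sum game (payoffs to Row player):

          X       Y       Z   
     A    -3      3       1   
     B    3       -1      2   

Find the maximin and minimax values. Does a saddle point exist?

Maximin = -1, Minimax = 2, Saddle: False

Work:
Row minimums: [-3, -1] → maximin = -1
Column maximums: [3, 3, 2] → minimax = 2
No saddle point (maximin ≠ minimax). Mixed strategy needed.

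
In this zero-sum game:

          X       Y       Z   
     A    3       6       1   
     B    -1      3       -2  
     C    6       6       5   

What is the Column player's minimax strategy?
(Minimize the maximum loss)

Column should play Z, value = 5

Work:
Column player minimizes Row's maximum payoff:
Column X: max payoff to Row = 6
Column Y: max payoff to Row = 6
Column Z: max payoff to Row = 5
Minimum is 5, achieved by column Z.
Minimax strategy: Z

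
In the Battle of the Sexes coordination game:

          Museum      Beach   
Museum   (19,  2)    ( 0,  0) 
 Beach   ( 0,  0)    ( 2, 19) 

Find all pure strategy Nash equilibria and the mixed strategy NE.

Pure NE: (Museum, Museum) and (Beach, Beach); Mixed NE: p = 0.9048, q = 0.0952

Work:
Check pure NE:
(Museum, Museum): (19, 2) - no unilateral deviation beneficial
(Beach, Beach): (2, 19) - no unilateral deviation beneficial
Mixed NE: P1 plays Museum with p = 0.9048, P2 plays Museum with q = 0.0952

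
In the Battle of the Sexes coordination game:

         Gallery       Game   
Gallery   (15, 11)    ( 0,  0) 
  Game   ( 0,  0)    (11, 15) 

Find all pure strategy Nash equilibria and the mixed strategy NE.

Pure NE: (Gallery, Gallery) and (Game, Game); Mixed NE: p = 0.5769, q = 0.4231

Work:
Check pure NE:
(Gallery, Gallery): (15, 11) - no unilateral deviation beneficial
(Game, Game): (11, 15) - no unilateral deviation beneficial
Mixed NE: P1 plays Gallery with p = 0.5769, P2 plays Gallery with q = 0.4231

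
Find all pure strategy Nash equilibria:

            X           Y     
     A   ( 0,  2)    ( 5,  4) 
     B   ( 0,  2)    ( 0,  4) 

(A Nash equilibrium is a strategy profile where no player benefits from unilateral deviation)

Nash equilibrium: (A, Y)

Work:
Best responses:
  P1 vs X: payoffs [0, 0] → best response A/B (payoff 0)
  P1 vs Y: payoffs [5, 0] → best response A (payoff 5)
  P2 vs A: payoffs [2, 4] → best response Y (payoff 4)
  P2 vs B: payoffs [2, 4] → best response Y (payoff 4)
Mutual best responses: (A,Y) → Nash equilibria.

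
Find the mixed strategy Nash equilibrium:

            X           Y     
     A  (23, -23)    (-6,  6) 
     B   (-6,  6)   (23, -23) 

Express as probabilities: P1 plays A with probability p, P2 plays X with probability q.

p = 0.5, q = 0.5

Work:
Find probabilities that make opponent indifferent:
P2 chooses q to make P1 indifferent between A and B
P1 chooses p to make P2 indifferent between X and Y
Mixed NE: P1 plays (A: 0.5, B: 0.5), P2 plays (X: 0.5, Y: 0.5)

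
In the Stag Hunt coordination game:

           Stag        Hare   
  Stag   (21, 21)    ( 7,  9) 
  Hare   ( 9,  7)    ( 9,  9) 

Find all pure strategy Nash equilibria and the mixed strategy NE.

Pure NE: (Stag, Stag) and (Hare, Hare); Mixed NE: p = 0.1429, q = 0.1429

Work:
Check pure NE:
(Stag, Stag): (21, 21) - no unilateral deviation beneficial
(Hare, Hare): (9, 9) - no unilateral deviation beneficial
Mixed NE: P1 plays Stag with p = 0.1429, P2 plays Stag with q = 0.1429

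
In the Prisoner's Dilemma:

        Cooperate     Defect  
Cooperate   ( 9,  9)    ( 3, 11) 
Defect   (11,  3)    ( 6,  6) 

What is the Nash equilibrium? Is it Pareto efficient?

(Defect, Defect) is NE; not Pareto efficient

Work:
Defect dominates Cooperate for both players:
If P2 cooperates: Defect (11) > Cooperate (9)
If P2 defects: Defect (6) > Cooperate (3)
NE: (Defect, Defect) with payoff (6, 6)
But (Cooperate, Cooperate) = (9, 9) Pareto dominates (6, 6)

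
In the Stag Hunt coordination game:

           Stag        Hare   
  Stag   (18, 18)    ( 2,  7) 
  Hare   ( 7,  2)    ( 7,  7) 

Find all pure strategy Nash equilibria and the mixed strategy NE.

Pure NE: (Stag, Stag) and (Hare, Hare); Mixed NE: p = 0.3125, q = 0.3125

Work:
Check pure NE:
(Stag, Stag): (18, 18) - no unilateral deviation beneficial
(Hare, Hare): (7, 7) - no unilateral deviation beneficial
Mixed NE: P1 plays Stag with p = 0.3125, P2 plays Stag with q = 0.3125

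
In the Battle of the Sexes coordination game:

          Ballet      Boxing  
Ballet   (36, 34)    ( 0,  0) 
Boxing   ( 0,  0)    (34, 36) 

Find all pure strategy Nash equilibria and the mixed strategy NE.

Pure NE: (Ballet, Ballet) and (Boxing, Boxing); Mixed NE: p = 0.5143, q = 0.4857

Work:
Check pure NE:
(Ballet, Ballet): (36, 34) - no unilateral deviation beneficial
(Boxing, Boxing): (34, 36) - no unilateral deviation beneficial
Mixed NE: P1 plays Ballet with p = 0.5143, P2 plays Ballet with q = 0.4857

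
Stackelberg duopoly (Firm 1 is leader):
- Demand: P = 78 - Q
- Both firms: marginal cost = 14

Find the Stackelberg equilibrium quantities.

q₁* (leader) = 32.0, q₂* (follower) = 16.0

Work:
Follower's reaction: q₂ = (a - c - q₁)/2
Leader substitutes: π₁ = q₁·(a - q₁ - (a-c-q₁)/2 - c)
FOC: q₁* = (78 - 14)/2 = 32.00
Then: q₂* = (78 - 14 - 32.0)/2 = 16.00
Leader has first-mover advantage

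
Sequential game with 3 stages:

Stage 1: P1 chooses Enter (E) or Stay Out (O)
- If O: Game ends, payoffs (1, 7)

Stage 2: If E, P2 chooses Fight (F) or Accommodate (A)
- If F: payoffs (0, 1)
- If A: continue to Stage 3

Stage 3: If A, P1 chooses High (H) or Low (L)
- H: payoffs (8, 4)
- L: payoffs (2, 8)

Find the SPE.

SPE: (E, A, H); Outcome (8, 4)

Work:
Stage 3: P1 chooses H (8 vs 2)
Stage 2: P2: F->1, A->4 (anticipating H). Choose A
Stage 1: P1: O->1, E->8 (anticipating A, H). Choose E
SPE path: E -> A -> H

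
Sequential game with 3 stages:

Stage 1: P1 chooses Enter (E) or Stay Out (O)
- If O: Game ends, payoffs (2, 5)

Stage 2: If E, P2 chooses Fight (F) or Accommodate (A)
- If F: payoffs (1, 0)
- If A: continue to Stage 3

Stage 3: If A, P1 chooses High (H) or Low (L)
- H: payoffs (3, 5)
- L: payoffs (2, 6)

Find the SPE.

SPE: (E, A, H); Outcome (3, 5)

Work:
Stage 3: P1 chooses H (3 vs 2)
Stage 2: P2: F->0, A->5 (anticipating H). Choose A
Stage 1: P1: O->2, E->3 (anticipating A, H). Choose E
SPE path: E -> A -> H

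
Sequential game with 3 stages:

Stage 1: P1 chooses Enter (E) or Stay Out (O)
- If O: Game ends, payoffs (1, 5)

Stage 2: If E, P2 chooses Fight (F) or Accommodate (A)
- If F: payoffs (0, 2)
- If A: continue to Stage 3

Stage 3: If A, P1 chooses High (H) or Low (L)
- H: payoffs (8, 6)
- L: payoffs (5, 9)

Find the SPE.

SPE: (E, A, H); Outcome (8, 6)

Work:
Stage 3: P1 chooses H (8 vs 5)
Stage 2: P2: F->2, A->6 (anticipating H). Choose A
Stage 1: P1: O->1, E->8 (anticipating A, H). Choose E
SPE path: E -> A -> H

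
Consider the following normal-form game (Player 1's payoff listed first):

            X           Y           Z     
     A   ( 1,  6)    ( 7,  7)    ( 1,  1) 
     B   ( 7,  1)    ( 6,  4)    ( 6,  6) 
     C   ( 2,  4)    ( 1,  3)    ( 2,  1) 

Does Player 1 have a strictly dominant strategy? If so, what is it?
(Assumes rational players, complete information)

No strictly dominant strategy exists for Player 1

Work:
A strategy strictly dominates another if it gives a strictly higher payoff against every opponent action. Compare each pair of P1's strategies column-by-column:
  A vs B: [1 vs 7, 7 vs 6, 1 vs 6] → A does not strictly dominate B (column X: 1 ≤ 7)
  A vs C: [1 vs 2, 7 vs 1, 1 vs 2] → A does not strictly dominate C (column X: 1 ≤ 2)
  B vs A: [7 vs 1, 6 vs 7, 6 vs 1] → B does not strictly dominate A (column Y: 6 ≤ 7)
  B vs C: [7 vs 2, 6 vs 1, 6 vs 2] → B strictly dominates C
  C vs A: [2 vs 1, 1 vs 7, 2 vs 1] → C does not strictly dominate A (column Y: 1 ≤ 7)
  C vs B: [2 vs 7, 1 vs 6, 2 vs 6] → C does not strictly dominate B (column X: 2 ≤ 7)
No single strategy strictly dominates all others → no strictly dominant strategy.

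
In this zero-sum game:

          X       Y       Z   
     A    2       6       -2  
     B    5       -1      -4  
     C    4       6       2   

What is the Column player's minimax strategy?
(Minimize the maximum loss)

Column should play Z, value = 2

Work:
Column player minimizes Row's maximum payoff:
Column X: max payoff to Row = 5
Column Y: max payoff to Row = 6
Column Z: max payoff to Row = 2
Minimum is 2, achieved by column Z.
Minimax strategy: Z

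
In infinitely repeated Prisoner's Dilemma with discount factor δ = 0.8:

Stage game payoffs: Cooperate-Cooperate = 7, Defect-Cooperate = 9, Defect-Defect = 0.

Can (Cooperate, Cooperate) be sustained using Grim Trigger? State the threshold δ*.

δ* = 0.2222; since δ = 0.8 ≥ 0.2222, cooperation can be sustained

Work:
For Grim Trigger:
Cooperate forever: 7/(1-δ)
Defect then punished: 9 + 0·δ/(1-δ)
Need: 7/(1-δ) ≥ 9 + 0·δ/(1-δ)
Solving: δ ≥ (T-R)/(T-P) = (9-7)/(9-0) = 0.2222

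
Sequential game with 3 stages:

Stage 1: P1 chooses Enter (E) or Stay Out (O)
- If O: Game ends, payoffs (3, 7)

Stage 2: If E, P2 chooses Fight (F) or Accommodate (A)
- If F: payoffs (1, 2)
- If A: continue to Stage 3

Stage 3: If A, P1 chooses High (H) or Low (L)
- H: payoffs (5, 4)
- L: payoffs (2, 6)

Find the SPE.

SPE: (E, A, H); Outcome (5, 4)

Work:
Stage 3: P1 chooses H (5 vs 2)
Stage 2: P2: F->2, A->4 (anticipating H). Choose A
Stage 1: P1: O->3, E->5 (anticipating A, H). Choose E
SPE path: E -> A -> H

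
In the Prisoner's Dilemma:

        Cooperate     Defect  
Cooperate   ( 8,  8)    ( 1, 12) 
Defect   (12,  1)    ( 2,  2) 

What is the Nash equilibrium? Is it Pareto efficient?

(Defect, Defect) is NE; not Pareto efficient

Work:
Defect dominates Cooperate for both players:
If P2 cooperates: Defect (12) > Cooperate (8)
If P2 defects: Defect (2) > Cooperate (1)
NE: (Defect, Defect) with payoff (2, 2)
But (Cooperate, Cooperate) = (8, 8) Pareto dominates (2, 2)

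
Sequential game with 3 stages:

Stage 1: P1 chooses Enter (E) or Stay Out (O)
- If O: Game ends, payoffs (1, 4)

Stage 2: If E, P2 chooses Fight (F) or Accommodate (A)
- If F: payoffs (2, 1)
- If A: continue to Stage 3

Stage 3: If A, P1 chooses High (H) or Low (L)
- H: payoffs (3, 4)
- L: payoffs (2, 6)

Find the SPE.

SPE: (E, A, H); Outcome (3, 4)

Work:
Stage 3: P1 chooses H (3 vs 2)
Stage 2: P2: F->1, A->4 (anticipating H). Choose A
Stage 1: P1: O->1, E->3 (anticipating A, H). Choose E
SPE path: E -> A -> H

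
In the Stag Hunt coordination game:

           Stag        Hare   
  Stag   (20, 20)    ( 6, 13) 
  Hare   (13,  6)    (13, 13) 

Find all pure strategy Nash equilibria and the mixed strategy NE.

Pure NE: (Stag, Stag) and (Hare, Hare); Mixed NE: p = 0.5, q = 0.5

Work:
Check pure NE:
(Stag, Stag): (20, 20) - no unilateral deviation beneficial
(Hare, Hare): (13, 13) - no unilateral deviation beneficial
Mixed NE: P1 plays Stag with p = 0.5, P2 plays Stag with q = 0.5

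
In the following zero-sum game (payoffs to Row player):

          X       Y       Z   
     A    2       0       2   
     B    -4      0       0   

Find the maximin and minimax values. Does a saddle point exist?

Maximin = 0, Minimax = 0, Saddle: True

Work:
Row minimums: [0, -4] → maximin = 0
Column maximums: [2, 0, 2] → minimax = 0
Saddle point exists! Game value = 0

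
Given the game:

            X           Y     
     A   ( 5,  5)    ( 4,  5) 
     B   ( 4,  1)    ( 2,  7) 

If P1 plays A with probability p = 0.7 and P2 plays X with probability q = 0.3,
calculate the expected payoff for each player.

E[P1] = 3.79, E[P2] = 5.06

Work:
E[P1] = p·q·π₁(A,X) + p·(1-q)·π₁(A,Y) + (1-p)·q·π₁(B,X) + (1-p)·(1-q)·π₁(B,Y)
= 0.7·0.3·5 + 0.7·0.7·4 + 0.3·0.3·4 + 0.3·0.7·2
= 3.79

E[P2] = 5.06 (similar calculation)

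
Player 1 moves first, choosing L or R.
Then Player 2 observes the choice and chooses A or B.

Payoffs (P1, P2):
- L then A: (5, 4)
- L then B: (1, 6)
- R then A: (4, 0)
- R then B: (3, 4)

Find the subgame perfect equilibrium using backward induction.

P1 plays R, P2 plays B after L and B after R; Payoff (3, 4)

Work:
Backward induction:
After L: P2 chooses B → P1 gets 1
After R: P2 chooses B → P1 gets 3
P1 chooses R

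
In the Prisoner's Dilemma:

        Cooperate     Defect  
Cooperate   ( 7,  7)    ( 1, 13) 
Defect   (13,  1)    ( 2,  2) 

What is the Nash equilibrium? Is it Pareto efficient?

(Defect, Defect) is NE; not Pareto efficient

Work:
Defect dominates Cooperate for both players:
If P2 cooperates: Defect (13) > Cooperate (7)
If P2 defects: Defect (2) > Cooperate (1)
NE: (Defect, Defect) with payoff (2, 2)
But (Cooperate, Cooperate) = (7, 7) Pareto dominates (2, 2)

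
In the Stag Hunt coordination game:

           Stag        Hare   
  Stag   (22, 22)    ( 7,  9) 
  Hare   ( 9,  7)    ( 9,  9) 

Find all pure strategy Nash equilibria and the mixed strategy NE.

Pure NE: (Stag, Stag) and (Hare, Hare); Mixed NE: p = 0.1333, q = 0.1333

Work:
Check pure NE:
(Stag, Stag): (22, 22) - no unilateral deviation beneficial
(Hare, Hare): (9, 9) - no unilateral deviation beneficial
Mixed NE: P1 plays Stag with p = 0.1333, P2 plays Stag with q = 0.1333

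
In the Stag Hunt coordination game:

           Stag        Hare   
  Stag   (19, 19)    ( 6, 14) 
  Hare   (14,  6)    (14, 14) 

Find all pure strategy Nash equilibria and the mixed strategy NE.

Pure NE: (Stag, Stag) and (Hare, Hare); Mixed NE: p = 0.6154, q = 0.6154

Work:
Check pure NE:
(Stag, Stag): (19, 19) - no unilateral deviation beneficial
(Hare, Hare): (14, 14) - no unilateral deviation beneficial
Mixed NE: P1 plays Stag with p = 0.6154, P2 plays Stag with q = 0.6154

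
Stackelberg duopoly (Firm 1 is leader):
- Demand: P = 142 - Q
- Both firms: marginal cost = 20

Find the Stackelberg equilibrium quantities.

q₁* (leader) = 61.0, q₂* (follower) = 30.5

Work:
Follower's reaction: q₂ = (a - c - q₁)/2
Leader substitutes: π₁ = q₁·(a - q₁ - (a-c-q₁)/2 - c)
FOC: q₁* = (142 - 20)/2 = 61.00
Then: q₂* = (142 - 20 - 61.0)/2 = 30.50
Leader has first-mover advantage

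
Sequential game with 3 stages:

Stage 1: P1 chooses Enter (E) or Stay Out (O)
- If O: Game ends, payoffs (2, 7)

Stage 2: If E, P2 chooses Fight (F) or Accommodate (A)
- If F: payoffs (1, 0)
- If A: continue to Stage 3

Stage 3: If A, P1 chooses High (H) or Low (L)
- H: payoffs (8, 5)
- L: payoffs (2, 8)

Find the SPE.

SPE: (E, A, H); Outcome (8, 5)

Work:
Stage 3: P1 chooses H (8 vs 2)
Stage 2: P2: F->0, A->5 (anticipating H). Choose A
Stage 1: P1: O->2, E->8 (anticipating A, H). Choose E
SPE path: E -> A -> H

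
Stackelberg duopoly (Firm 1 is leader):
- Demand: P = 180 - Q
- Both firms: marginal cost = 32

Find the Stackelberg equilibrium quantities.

q₁* (leader) = 74.0, q₂* (follower) = 37.0

Work:
Follower's reaction: q₂ = (a - c - q₁)/2
Leader substitutes: π₁ = q₁·(a - q₁ - (a-c-q₁)/2 - c)
FOC: q₁* = (180 - 32)/2 = 74.00
Then: q₂* = (180 - 32 - 74.0)/2 = 37.00
Leader has first-mover advantage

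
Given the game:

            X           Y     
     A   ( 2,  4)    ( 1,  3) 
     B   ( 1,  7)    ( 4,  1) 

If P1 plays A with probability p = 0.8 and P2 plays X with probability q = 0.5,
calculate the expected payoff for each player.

E[P1] = 1.7, E[P2] = 3.6

Work:
E[P1] = p·q·π₁(A,X) + p·(1-q)·π₁(A,Y) + (1-p)·q·π₁(B,X) + (1-p)·(1-q)·π₁(B,Y)
= 0.8·0.5·2 + 0.8·0.5·1 + 0.2·0.5·1 + 0.2·0.5·4
= 1.7

E[P2] = 3.6 (similar calculation)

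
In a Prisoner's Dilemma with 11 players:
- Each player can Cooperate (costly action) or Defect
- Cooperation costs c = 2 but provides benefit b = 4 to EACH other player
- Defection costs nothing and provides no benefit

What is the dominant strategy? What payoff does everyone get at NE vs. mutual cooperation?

Dominant: Defect; NE payoff = 0; Coop payoff = 38

Work:
Defect dominates (saves cost c = 2, benefit to others is external)
NE: All defect → everyone gets 0
If all cooperate: each receives (10)×4 - 2 = 38
Social dilemma: 38 > 0 but NE gives 0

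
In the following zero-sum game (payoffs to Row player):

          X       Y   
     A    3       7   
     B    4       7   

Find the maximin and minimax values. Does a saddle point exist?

Maximin = 4, Minimax = 4, Saddle: True

Work:
Row minimums: [3, 4] → maximin = 4
Column maximums: [4, 7] → minimax = 4
Saddle point exists! Game value = 4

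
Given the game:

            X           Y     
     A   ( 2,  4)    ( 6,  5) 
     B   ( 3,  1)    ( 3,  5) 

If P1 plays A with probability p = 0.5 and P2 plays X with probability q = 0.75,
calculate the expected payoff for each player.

E[P1] = 3.0, E[P2] = 3.125

Work:
E[P1] = p·q·π₁(A,X) + p·(1-q)·π₁(A,Y) + (1-p)·q·π₁(B,X) + (1-p)·(1-q)·π₁(B,Y)
= 0.5·0.75·2 + 0.5·0.25·6 + 0.5·0.75·3 + 0.5·0.25·3
= 3.0

E[P2] = 3.125 (similar calculation)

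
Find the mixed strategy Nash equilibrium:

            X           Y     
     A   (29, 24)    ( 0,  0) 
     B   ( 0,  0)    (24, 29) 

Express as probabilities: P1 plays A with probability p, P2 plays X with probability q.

p = 0.5472, q = 0.4528

Work:
Find probabilities that make opponent indifferent:
P2 chooses q to make P1 indifferent between A and B
P1 chooses p to make P2 indifferent between X and Y
Mixed NE: P1 plays (A: 0.5472, B: 0.4528), P2 plays (X: 0.4528, Y: 0.5472)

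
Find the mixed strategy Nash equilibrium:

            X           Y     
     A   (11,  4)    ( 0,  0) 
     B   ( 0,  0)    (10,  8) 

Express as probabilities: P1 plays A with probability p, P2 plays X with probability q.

p = 0.6667, q = 0.4762

Work:
Find probabilities that make opponent indifferent:
P2 chooses q to make P1 indifferent between A and B
P1 chooses p to make P2 indifferent between X and Y
Mixed NE: P1 plays (A: 0.6667, B: 0.3333), P2 plays (X: 0.4762, Y: 0.5238)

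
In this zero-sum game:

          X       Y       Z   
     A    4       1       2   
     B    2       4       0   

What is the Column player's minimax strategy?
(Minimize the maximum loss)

Column should play Z, value = 2

Work:
Column player minimizes Row's maximum payoff:
Column X: max payoff to Row = 4
Column Y: max payoff to Row = 4
Column Z: max payoff to Row = 2
Minimum is 2, achieved by column Z.
Minimax strategy: Z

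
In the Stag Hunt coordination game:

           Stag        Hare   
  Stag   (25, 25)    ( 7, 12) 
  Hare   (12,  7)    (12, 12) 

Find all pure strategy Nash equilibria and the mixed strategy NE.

Pure NE: (Stag, Stag) and (Hare, Hare); Mixed NE: p = 0.2778, q = 0.2778

Work:
Check pure NE:
(Stag, Stag): (25, 25) - no unilateral deviation beneficial
(Hare, Hare): (12, 12) - no unilateral deviation beneficial
Mixed NE: P1 plays Stag with p = 0.2778, P2 plays Stag with q = 0.2778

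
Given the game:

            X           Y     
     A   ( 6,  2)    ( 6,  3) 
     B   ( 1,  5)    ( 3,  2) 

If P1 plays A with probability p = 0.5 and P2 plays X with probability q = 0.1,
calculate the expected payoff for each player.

E[P1] = 4.4, E[P2] = 2.6

Work:
E[P1] = p·q·π₁(A,X) + p·(1-q)·π₁(A,Y) + (1-p)·q·π₁(B,X) + (1-p)·(1-q)·π₁(B,Y)
= 0.5·0.1·6 + 0.5·0.9·6 + 0.5·0.1·1 + 0.5·0.9·3
= 4.4

E[P2] = 2.6 (similar calculation)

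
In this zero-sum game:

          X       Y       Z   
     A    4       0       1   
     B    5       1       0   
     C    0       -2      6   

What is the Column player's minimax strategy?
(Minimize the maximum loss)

Column should play Y, value = 1

Work:
Column player minimizes Row's maximum payoff:
Column X: max payoff to Row = 5
Column Y: max payoff to Row = 1
Column Z: max payoff to Row = 6
Minimum is 1, achieved by column Y.
Minimax strategy: Y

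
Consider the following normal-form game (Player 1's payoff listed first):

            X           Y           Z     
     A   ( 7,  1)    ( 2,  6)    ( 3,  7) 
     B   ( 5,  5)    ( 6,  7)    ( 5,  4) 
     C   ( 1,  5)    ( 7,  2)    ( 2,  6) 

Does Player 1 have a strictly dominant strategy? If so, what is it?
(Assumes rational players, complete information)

No strictly dominant strategy exists for Player 1

Work:
A strategy strictly dominates another if it gives a strictly higher payoff against every opponent action. Compare each pair of P1's strategies column-by-column:
  A vs B: [7 vs 5, 2 vs 6, 3 vs 5] → A does not strictly dominate B (column Y: 2 ≤ 6)
  A vs C: [7 vs 1, 2 vs 7, 3 vs 2] → A does not strictly dominate C (column Y: 2 ≤ 7)
  B vs A: [5 vs 7, 6 vs 2, 5 vs 3] → B does not strictly dominate A (column X: 5 ≤ 7)
  B vs C: [5 vs 1, 6 vs 7, 5 vs 2] → B does not strictly dominate C (column Y: 6 ≤ 7)
  C vs A: [1 vs 7, 7 vs 2, 2 vs 3] → C does not strictly dominate A (column X: 1 ≤ 7)
  C vs B: [1 vs 5, 7 vs 6, 2 vs 5] → C does not strictly dominate B (column X: 1 ≤ 5)
No single strategy strictly dominates all others → no strictly dominant strategy.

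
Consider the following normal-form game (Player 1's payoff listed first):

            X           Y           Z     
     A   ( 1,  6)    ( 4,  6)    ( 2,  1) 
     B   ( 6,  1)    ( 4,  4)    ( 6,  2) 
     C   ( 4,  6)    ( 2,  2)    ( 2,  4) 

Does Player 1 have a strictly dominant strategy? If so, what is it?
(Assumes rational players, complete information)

No strictly dominant strategy exists for Player 1

Work:
A strategy strictly dominates another if it gives a strictly higher payoff against every opponent action. Compare each pair of P1's strategies column-by-column:
  A vs B: [1 vs 6, 4 vs 4, 2 vs 6] → A does not strictly dominate B (column X: 1 ≤ 6)
  A vs C: [1 vs 4, 4 vs 2, 2 vs 2] → A does not strictly dominate C (column X: 1 ≤ 4)
  B vs A: [6 vs 1, 4 vs 4, 6 vs 2] → B does not strictly dominate A (column Y: 4 ≤ 4)
  B vs C: [6 vs 4, 4 vs 2, 6 vs 2] → B strictly dominates C
  C vs A: [4 vs 1, 2 vs 4, 2 vs 2] → C does not strictly dominate A (column Y: 2 ≤ 4)
  C vs B: [4 vs 6, 2 vs 4, 2 vs 6] → C does not strictly dominate B (column X: 4 ≤ 6)
No single strategy strictly dominates all others → no strictly dominant strategy.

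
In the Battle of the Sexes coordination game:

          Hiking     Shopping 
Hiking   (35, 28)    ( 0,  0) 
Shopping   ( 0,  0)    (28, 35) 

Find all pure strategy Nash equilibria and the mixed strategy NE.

Pure NE: (Hiking, Hiking) and (Shopping, Shopping); Mixed NE: p = 0.5556, q = 0.4444

Work:
Check pure NE:
(Hiking, Hiking): (35, 28) - no unilateral deviation beneficial
(Shopping, Shopping): (28, 35) - no unilateral deviation beneficial
Mixed NE: P1 plays Hiking with p = 0.5556, P2 plays Hiking with q = 0.4444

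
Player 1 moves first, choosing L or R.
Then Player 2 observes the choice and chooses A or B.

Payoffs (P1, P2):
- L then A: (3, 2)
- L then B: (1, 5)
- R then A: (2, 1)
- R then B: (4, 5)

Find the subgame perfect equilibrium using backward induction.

P1 plays R, P2 plays B after L and B after R; Payoff (4, 5)

Work:
Backward induction:
After L: P2 chooses B → P1 gets 1
After R: P2 chooses B → P1 gets 4
P1 chooses R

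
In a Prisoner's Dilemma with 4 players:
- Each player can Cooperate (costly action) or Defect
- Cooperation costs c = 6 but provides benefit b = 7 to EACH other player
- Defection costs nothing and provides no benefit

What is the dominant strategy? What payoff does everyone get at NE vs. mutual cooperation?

Dominant: Defect; NE payoff = 0; Coop payoff = 15

Work:
Defect dominates (saves cost c = 6, benefit to others is external)
NE: All defect → everyone gets 0
If all cooperate: each receives (3)×7 - 6 = 15
Social dilemma: 15 > 0 but NE gives 0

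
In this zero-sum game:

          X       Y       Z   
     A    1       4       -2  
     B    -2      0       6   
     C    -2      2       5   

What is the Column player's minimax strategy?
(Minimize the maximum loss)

Column should play X, value = 1

Work:
Column player minimizes Row's maximum payoff:
Column X: max payoff to Row = 1
Column Y: max payoff to Row = 4
Column Z: max payoff to Row = 6
Minimum is 1, achieved by column X.
Minimax strategy: X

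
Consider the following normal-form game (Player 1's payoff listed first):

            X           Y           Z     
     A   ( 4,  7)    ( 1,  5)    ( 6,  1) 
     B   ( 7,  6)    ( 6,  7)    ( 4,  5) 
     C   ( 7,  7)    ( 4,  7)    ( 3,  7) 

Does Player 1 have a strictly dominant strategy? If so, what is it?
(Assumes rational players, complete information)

No strictly dominant strategy exists for Player 1

Work:
A strategy strictly dominates another if it gives a strictly higher payoff against every opponent action. Compare each pair of P1's strategies column-by-column:
  A vs B: [4 vs 7, 1 vs 6, 6 vs 4] → A does not strictly dominate B (column X: 4 ≤ 7)
  A vs C: [4 vs 7, 1 vs 4, 6 vs 3] → A does not strictly dominate C (column X: 4 ≤ 7)
  B vs A: [7 vs 4, 6 vs 1, 4 vs 6] → B does not strictly dominate A (column Z: 4 ≤ 6)
  B vs C: [7 vs 7, 6 vs 4, 4 vs 3] → B does not strictly dominate C (column X: 7 ≤ 7)
  C vs A: [7 vs 4, 4 vs 1, 3 vs 6] → C does not strictly dominate A (column Z: 3 ≤ 6)
  C vs B: [7 vs 7, 4 vs 6, 3 vs 4] → C does not strictly dominate B (column X: 7 ≤ 7)
No single strategy strictly dominates all others → no strictly dominant strategy.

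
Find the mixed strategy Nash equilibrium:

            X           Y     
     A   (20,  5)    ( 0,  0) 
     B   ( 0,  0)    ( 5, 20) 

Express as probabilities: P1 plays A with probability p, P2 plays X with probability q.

p = 0.8, q = 0.2

Work:
Find probabilities that make opponent indifferent:
P2 chooses q to make P1 indifferent between A and B
P1 chooses p to make P2 indifferent between X and Y
Mixed NE: P1 plays (A: 0.8, B: 0.2), P2 plays (X: 0.2, Y: 0.8)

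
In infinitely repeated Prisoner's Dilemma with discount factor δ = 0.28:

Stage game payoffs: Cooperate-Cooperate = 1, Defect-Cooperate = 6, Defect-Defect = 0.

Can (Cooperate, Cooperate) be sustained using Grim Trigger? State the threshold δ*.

δ* = 0.8333; since δ = 0.28 < 0.8333, cooperation cannot be sustained

Work:
For Grim Trigger:
Cooperate forever: 1/(1-δ)
Defect then punished: 6 + 0·δ/(1-δ)
Need: 1/(1-δ) ≥ 6 + 0·δ/(1-δ)
Solving: δ ≥ (T-R)/(T-P) = (6-1)/(6-0) = 0.8333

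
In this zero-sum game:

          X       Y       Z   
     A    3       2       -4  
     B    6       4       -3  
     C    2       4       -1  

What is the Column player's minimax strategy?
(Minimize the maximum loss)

Column should play Z, value = -1

Work:
Column player minimizes Row's maximum payoff:
Column X: max payoff to Row = 6
Column Y: max payoff to Row = 4
Column Z: max payoff to Row = -1
Minimum is -1, achieved by column Z.
Minimax strategy: Z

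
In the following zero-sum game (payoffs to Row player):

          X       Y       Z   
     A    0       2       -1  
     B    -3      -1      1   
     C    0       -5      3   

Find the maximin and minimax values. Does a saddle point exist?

Maximin = -1, Minimax = 0, Saddle: False

Work:
Row minimums: [-1, -3, -5] → maximin = -1
Column maximums: [0, 2, 3] → minimax = 0
No saddle point (maximin ≠ minimax). Mixed strategy needed.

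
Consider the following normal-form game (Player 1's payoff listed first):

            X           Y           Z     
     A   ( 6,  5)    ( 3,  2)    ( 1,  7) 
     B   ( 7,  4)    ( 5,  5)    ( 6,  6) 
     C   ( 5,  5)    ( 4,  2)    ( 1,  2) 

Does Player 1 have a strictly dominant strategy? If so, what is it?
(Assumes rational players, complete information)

Yes, Player 1's strictly dominant strategy is B

Work:
A strategy strictly dominates another if it gives a strictly higher payoff against every opponent action. Compare each pair of P1's strategies column-by-column:
  A vs B: [6 vs 7, 3 vs 5, 1 vs 6] → A does not strictly dominate B (column X: 6 ≤ 7)
  A vs C: [6 vs 5, 3 vs 4, 1 vs 1] → A does not strictly dominate C (column Y: 3 ≤ 4)
  B vs A: [7 vs 6, 5 vs 3, 6 vs 1] → B strictly dominates A
  B vs C: [7 vs 5, 5 vs 4, 6 vs 1] → B strictly dominates C
  C vs A: [5 vs 6, 4 vs 3, 1 vs 1] → C does not strictly dominate A (column X: 5 ≤ 6)
  C vs B: [5 vs 7, 4 vs 5, 1 vs 6] → C does not strictly dominate B (column X: 5 ≤ 7)
B strictly dominates every other strategy → strictly dominant.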